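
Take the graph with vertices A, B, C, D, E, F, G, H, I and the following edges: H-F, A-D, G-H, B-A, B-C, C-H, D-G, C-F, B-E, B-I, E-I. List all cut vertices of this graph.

B

Removing B increases the component count from 1 to 2, so B is a cut vertex.
By contrast removing F leaves 1 component; it is not a cut vertex. No other vertex is a cut vertex either.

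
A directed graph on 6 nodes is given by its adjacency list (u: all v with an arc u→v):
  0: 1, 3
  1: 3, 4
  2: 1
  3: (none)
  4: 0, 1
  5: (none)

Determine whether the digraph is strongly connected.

There is no directed path from 4 to 2, so the graph is not strongly connected.

No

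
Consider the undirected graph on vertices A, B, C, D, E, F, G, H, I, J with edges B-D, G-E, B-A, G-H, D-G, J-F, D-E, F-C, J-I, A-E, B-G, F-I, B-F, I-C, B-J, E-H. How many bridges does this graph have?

0

The edges on the cycle B-D-G-B are not bridges since each lies on that cycle.
Every edge lies on some cycle, so there are no bridges.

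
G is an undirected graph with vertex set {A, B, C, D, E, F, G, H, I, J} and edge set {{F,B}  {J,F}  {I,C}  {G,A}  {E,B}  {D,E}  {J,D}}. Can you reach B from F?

From F we can reach B, D, E, F, J, which includes B.

Yes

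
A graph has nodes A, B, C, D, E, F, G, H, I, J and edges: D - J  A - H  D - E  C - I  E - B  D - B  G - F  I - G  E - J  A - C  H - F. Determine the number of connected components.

2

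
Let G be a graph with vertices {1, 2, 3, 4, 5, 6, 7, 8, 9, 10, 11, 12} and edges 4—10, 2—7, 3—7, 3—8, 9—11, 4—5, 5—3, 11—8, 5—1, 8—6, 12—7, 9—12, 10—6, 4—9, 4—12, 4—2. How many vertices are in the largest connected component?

12

Starting from 1 we can reach 1, 2, 3, 4, 5, 6, 7, 8, 9, 10, 11, 12. That is one component of size 12.
The largest has 12 vertices.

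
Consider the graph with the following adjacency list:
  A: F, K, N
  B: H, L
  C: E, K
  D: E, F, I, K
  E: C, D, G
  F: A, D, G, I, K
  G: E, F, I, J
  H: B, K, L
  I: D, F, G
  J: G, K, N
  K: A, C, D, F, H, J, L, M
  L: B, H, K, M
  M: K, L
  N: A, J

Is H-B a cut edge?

After removing H-B, the path H-L-B still connects them, so the edge is not a bridge.

No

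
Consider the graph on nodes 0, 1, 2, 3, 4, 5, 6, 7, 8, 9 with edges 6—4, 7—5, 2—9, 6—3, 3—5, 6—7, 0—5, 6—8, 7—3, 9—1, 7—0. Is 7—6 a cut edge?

No

After removing 7—6, the path 7-3-6 still connects them, so the edge is not a bridge.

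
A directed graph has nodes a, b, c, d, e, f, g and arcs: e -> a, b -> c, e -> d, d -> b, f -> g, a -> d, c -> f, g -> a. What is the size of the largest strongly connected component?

{a, b, c, d, f, g} are all mutually reachable — one SCC of size 6.
{e} is an SCC by itself.
The largest has 6 vertices.

6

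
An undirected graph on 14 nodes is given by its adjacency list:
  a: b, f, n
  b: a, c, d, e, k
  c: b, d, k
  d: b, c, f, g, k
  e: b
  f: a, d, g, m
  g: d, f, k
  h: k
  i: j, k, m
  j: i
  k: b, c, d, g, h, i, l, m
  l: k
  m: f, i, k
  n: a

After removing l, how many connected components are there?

1

With l gone, the remaining components are: {a, b, c, d, e, f, g, h, i, j, k, m, n}.
That is 1 component.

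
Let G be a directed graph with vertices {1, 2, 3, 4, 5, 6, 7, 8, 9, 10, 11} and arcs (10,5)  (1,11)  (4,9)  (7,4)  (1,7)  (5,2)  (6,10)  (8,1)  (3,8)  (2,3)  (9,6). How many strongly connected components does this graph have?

2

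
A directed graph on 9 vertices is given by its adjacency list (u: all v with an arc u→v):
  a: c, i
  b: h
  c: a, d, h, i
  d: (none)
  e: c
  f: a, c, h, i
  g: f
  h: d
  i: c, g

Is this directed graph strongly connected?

There is no directed path from a to e, so the graph is not strongly connected.

No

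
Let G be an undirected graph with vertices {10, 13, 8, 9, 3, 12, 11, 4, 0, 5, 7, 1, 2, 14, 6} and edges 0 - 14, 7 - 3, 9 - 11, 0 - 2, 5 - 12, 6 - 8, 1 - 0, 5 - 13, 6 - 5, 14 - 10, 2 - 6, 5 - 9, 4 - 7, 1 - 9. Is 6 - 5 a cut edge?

No

After removing 6 - 5, the path 6-2-0-1-9-5 still connects them, so the edge is not a bridge.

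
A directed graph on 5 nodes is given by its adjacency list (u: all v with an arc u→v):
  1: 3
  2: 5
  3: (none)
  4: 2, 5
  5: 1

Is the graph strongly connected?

No

There is no directed path from 5 to 2, so the graph is not strongly connected.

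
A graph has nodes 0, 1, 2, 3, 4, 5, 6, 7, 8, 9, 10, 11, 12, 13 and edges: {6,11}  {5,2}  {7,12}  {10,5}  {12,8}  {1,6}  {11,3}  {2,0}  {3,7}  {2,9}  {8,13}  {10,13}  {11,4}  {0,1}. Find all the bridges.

The edges on the cycle 10-5-2-0-1-6-11-3-7-12-8-13-10 are not bridges since each lies on that cycle.
But removing 4–11 disconnects 4 from 11; removing 2–9 disconnects 2 from 9 — these are bridges.

11-4, 2-9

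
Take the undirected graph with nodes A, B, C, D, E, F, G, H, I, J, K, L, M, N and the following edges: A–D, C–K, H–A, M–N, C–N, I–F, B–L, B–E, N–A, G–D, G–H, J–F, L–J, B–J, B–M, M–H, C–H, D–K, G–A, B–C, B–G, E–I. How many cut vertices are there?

1

Removing B increases the component count from 1 to 2, so B is a cut vertex.
By contrast removing E leaves 1 component; it is not a cut vertex. No other vertex is a cut vertex either.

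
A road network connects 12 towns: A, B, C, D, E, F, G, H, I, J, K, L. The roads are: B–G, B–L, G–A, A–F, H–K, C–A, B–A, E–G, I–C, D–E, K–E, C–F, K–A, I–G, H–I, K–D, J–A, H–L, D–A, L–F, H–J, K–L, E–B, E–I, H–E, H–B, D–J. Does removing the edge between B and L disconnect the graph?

No

After removing B–L, the path B-H-L still connects them, so the edge is not a bridge.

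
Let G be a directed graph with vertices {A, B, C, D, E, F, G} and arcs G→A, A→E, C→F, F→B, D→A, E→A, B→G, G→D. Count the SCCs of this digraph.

{A, E} are all mutually reachable — one SCC of size 2.
{C} is an SCC by itself.
{B} is an SCC by itself.
{G} is an SCC by itself.
{F} is an SCC by itself.
(and 1 more singleton SCC)
That gives 6 strongly connected components.

6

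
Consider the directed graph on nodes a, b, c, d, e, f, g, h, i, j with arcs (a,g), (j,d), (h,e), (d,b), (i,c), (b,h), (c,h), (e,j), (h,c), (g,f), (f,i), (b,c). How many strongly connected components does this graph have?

5

{b, c, d, e, h, j} are all mutually reachable — one SCC of size 6.
{i} is an SCC by itself.
{a} is an SCC by itself.
{g} is an SCC by itself.
{f} is an SCC by itself.
That gives 5 strongly connected components.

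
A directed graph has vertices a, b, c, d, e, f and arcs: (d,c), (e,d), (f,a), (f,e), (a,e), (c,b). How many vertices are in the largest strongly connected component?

{e} is an SCC by itself.
{c} is an SCC by itself.
{d} is an SCC by itself.
{b} is an SCC by itself.
{a} is an SCC by itself.
(and 1 more singleton SCC)
The largest has 1 vertex.

1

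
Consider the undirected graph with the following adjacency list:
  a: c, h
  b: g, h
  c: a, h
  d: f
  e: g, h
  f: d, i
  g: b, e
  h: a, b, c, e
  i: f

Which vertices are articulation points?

f, h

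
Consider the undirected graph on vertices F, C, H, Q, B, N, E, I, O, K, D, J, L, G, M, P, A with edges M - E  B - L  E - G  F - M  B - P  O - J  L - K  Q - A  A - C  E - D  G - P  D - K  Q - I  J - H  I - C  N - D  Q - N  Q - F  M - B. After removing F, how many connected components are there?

With F gone, the remaining components are: {H, J, O}; {A, B, C, D, E, G, I, K, L, M, N, P, Q}.
That is 2 components.

2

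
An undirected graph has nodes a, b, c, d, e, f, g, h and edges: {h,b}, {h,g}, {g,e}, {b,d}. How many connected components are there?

c is isolated — a component by itself.
f is isolated — a component by itself.
a is isolated — a component by itself.
Starting from b we can reach b, d, e, g, h. That is one component of size 5.
Total: 4 components.

4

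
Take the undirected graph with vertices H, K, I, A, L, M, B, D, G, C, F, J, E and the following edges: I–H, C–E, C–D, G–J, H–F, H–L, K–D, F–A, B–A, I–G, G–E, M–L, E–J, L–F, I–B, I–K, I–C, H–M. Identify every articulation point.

I

Removing I increases the component count from 1 to 2, so I is a cut vertex.
By contrast removing M leaves 1 component; it is not a cut vertex. No other vertex is a cut vertex either.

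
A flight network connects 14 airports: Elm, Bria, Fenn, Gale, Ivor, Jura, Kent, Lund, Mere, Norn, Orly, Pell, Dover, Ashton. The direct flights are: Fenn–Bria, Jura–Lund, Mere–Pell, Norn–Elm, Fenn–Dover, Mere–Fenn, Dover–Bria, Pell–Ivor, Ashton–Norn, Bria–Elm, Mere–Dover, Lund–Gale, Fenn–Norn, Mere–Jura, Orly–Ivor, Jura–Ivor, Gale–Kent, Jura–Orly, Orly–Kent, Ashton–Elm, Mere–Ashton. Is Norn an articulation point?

No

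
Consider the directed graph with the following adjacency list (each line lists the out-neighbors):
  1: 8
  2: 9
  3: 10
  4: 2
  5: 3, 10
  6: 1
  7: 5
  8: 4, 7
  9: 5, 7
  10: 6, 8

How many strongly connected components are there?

1

{1, 2, 3, 4, 5, 6, 7, 8, 9, 10} are all mutually reachable — one SCC of size 10.
That gives 1 strongly connected component.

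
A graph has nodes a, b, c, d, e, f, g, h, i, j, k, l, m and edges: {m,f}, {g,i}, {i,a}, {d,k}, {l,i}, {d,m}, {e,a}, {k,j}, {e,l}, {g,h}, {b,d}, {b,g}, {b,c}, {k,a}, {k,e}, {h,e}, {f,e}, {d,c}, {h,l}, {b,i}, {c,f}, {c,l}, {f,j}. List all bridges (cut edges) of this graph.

The edges on the cycle b-d-c-l-h-g-b are not bridges since each lies on that cycle.
Every edge lies on some cycle, so there are no bridges.

none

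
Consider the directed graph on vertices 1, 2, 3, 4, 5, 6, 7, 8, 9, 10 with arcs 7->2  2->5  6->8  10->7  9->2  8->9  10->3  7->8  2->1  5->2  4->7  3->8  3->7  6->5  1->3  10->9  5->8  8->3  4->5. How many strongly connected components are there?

4

{1, 2, 3, 5, 7, 8, 9} are all mutually reachable — one SCC of size 7.
{4} is an SCC by itself.
{6} is an SCC by itself.
{10} is an SCC by itself.
That gives 4 strongly connected components.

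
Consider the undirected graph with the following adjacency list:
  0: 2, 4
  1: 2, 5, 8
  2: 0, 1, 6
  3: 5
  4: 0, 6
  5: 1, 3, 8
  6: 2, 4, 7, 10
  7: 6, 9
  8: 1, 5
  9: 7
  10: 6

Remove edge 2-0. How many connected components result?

1

2 and 0 are still connected via 2-6-4-0, so the component count stays at 1.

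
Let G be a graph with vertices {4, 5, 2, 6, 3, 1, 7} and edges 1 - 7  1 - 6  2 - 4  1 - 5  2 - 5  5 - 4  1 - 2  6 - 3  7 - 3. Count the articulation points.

Removing 1 increases the component count from 1 to 2, so 1 is a cut vertex.
By contrast removing 3 leaves 1 component; it is not a cut vertex. No other vertex is a cut vertex either.

1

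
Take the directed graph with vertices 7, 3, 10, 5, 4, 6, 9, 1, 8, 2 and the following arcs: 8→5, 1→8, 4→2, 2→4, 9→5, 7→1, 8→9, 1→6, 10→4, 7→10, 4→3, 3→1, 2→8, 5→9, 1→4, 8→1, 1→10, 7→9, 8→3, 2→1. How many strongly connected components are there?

{1, 2, 3, 4, 8, 10} are all mutually reachable — one SCC of size 6.
{5, 9} are all mutually reachable — one SCC of size 2.
{6} is an SCC by itself.
{7} is an SCC by itself.
That gives 4 strongly connected components.

4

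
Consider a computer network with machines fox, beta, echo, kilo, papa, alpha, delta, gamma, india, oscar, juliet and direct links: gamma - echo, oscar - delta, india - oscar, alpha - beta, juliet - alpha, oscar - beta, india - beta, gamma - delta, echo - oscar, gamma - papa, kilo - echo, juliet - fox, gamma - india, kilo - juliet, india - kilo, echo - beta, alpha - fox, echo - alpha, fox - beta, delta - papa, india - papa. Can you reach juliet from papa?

Yes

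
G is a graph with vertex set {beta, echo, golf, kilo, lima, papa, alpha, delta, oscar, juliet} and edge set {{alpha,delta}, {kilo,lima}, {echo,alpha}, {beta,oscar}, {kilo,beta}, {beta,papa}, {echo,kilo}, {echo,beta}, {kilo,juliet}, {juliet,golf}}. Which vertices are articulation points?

beta, echo, kilo, alpha, juliet

Removing beta increases the component count from 1 to 3, so beta is a cut vertex.
Removing echo increases the component count from 1 to 2, so echo is a cut vertex.
Removing kilo increases the component count from 1 to 3, so kilo is a cut vertex.
Likewise alpha, juliet are cut vertices.
By contrast removing lima leaves 1 component; it is not a cut vertex. No other vertex is a cut vertex either.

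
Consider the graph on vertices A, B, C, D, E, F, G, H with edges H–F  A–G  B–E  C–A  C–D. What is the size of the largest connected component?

Starting from B we can reach B, E. That is one component of size 2.
Starting from F we can reach F, H. That is one component of size 2.
Starting from A we can reach A, C, D, G. That is one component of size 4.
The largest has 4 vertices.

4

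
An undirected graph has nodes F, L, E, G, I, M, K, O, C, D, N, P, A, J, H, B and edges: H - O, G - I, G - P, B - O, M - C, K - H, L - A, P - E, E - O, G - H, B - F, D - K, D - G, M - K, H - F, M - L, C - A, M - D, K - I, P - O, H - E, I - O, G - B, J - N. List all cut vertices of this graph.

M

Removing M increases the component count from 2 to 3, so M is a cut vertex.
By contrast removing K leaves 2 components; it is not a cut vertex. No other vertex is a cut vertex either.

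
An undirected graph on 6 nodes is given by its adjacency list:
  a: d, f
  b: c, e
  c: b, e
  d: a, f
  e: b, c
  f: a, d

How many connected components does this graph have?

2

Starting from b we can reach b, c, e. That is one component of size 3.
Starting from a we can reach a, d, f. That is one component of size 3.
Total: 2 components.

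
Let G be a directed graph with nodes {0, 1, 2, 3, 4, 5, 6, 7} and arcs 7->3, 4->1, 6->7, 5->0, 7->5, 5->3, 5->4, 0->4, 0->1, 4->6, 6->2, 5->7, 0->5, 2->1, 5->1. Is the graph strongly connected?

No

There is no directed path from 3 to 6, so the graph is not strongly connected.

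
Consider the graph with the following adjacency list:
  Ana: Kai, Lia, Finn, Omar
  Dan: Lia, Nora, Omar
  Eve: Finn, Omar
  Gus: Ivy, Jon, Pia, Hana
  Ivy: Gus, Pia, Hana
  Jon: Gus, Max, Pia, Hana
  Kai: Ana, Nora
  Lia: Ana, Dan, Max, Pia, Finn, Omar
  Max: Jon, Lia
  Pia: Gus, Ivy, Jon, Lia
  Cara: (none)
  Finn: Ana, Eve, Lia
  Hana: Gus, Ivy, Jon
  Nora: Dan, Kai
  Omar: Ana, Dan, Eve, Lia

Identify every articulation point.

Lia

Removing Lia increases the component count from 2 to 3, so Lia is a cut vertex.
By contrast removing Gus leaves 2 components; it is not a cut vertex. No other vertex is a cut vertex either.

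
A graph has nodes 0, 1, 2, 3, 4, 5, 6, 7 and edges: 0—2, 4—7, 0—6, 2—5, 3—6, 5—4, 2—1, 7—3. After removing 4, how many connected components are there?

1

With 4 gone, the remaining components are: {0, 1, 2, 3, 5, 6, 7}.
That is 1 component.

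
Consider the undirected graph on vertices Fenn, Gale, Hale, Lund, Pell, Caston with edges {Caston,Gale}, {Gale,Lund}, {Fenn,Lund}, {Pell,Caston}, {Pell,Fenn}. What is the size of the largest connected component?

5

Hale is isolated — a component by itself.
Starting from Fenn we can reach Fenn, Gale, Lund, Pell, Caston. That is one component of size 5.
The largest has 5 vertices.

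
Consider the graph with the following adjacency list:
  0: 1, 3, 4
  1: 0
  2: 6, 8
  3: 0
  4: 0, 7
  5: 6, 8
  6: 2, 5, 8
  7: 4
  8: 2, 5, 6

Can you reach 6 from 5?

Yes

From 5 we can reach 2, 5, 6, 8, which includes 6.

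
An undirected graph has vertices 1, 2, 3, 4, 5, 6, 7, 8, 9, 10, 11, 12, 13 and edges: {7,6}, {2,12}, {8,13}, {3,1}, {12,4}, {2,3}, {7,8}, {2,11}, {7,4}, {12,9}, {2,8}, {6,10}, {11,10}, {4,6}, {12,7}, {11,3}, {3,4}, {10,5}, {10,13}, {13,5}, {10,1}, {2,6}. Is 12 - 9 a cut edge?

Yes

Removing 12 - 9 leaves no path between 12 and 9: the component count goes from 1 to 2. So it is a bridge.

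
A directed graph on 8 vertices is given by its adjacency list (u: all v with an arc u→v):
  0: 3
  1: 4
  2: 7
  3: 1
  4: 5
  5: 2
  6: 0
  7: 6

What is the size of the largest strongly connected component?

{0, 1, 2, 3, 4, 5, 6, 7} are all mutually reachable — one SCC of size 8.
The largest has 8 vertices.

8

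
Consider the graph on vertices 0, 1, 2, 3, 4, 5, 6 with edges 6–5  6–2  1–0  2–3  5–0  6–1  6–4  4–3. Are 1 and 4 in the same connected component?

Yes

From 1 we can reach 0, 1, 2, 3, 4, 5, 6, which includes 4.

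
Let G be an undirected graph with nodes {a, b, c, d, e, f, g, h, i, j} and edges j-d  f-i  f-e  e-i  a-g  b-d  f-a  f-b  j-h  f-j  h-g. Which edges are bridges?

The edges on the cycle f-e-i-f are not bridges since each lies on that cycle.
Every edge lies on some cycle, so there are no bridges.

none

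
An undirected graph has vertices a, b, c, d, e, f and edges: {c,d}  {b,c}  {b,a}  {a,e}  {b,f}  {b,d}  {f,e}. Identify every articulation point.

Removing b increases the component count from 1 to 2, so b is a cut vertex.
By contrast removing a leaves 1 component; it is not a cut vertex. No other vertex is a cut vertex either.

b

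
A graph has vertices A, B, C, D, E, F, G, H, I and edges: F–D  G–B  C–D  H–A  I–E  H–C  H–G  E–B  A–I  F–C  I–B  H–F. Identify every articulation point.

H

Removing H increases the component count from 1 to 2, so H is a cut vertex.
By contrast removing F leaves 1 component; it is not a cut vertex. No other vertex is a cut vertex either.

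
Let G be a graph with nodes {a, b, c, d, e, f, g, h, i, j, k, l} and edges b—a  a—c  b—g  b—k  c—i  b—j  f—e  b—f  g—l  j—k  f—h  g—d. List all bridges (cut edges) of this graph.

a-b, a-c, b-f, b-g, c-i, d-g, e-f, f-h, g-l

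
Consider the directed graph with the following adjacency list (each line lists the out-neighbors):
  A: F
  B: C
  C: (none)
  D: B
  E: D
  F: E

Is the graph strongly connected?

No

There is no directed path from E to A, so the graph is not strongly connected.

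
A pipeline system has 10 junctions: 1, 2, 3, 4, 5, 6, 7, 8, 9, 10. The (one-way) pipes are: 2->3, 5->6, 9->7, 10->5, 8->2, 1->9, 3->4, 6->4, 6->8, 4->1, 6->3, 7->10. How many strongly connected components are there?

1

{1, 2, 3, 4, 5, 6, 7, 8, 9, 10} are all mutually reachable — one SCC of size 10.
That gives 1 strongly connected component.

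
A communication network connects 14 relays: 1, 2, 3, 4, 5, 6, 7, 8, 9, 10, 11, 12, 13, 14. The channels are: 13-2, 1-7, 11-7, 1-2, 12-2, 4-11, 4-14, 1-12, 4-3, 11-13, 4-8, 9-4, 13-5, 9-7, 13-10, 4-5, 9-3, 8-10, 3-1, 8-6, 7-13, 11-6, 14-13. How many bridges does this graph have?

0

The edges on the cycle 4-11-6-8-4 are not bridges since each lies on that cycle.
Every edge lies on some cycle, so there are no bridges.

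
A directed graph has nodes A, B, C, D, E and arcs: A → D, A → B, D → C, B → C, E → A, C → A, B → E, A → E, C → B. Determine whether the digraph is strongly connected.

Yes

From B we can reach every vertex (A, B, C, D, E), and every vertex can reach B (A, B, C, D, E). So the whole graph is one strongly connected component.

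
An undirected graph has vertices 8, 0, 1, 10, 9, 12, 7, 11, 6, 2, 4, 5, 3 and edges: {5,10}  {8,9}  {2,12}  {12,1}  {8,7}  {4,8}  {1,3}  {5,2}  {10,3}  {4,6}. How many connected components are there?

4

11 is isolated — a component by itself.
0 is isolated — a component by itself.
Starting from 4 we can reach 4, 6, 7, 8, 9. That is one component of size 5.
Starting from 1 we can reach 1, 2, 3, 5, 10, 12. That is one component of size 6.
Total: 4 components.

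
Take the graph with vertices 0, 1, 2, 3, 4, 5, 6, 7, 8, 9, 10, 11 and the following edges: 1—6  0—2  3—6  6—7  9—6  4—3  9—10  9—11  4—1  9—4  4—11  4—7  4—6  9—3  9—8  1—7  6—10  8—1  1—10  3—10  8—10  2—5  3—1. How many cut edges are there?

The edges on the cycle 9-8-1-4-9 are not bridges since each lies on that cycle.
But removing 2—5 disconnects 2 from 5; removing 0—2 disconnects 0 from 2 — these are bridges.
That makes 2 bridges.

2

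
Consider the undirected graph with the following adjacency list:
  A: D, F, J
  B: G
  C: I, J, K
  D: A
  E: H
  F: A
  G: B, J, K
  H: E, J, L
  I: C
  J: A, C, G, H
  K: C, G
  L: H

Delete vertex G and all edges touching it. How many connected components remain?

With G gone, the remaining components are: {B}; {A, C, D, E, F, H, I, J, K, L}.
That is 2 components.

2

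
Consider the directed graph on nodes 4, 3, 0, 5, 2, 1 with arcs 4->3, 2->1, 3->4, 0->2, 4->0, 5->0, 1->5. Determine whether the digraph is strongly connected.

No

There is no directed path from 2 to 4, so the graph is not strongly connected.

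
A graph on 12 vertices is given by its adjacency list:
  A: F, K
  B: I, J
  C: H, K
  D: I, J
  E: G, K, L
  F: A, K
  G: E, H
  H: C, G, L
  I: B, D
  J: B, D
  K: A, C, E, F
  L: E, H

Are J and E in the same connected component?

No

The component containing J is {B, D, I, J}, and E is not in it.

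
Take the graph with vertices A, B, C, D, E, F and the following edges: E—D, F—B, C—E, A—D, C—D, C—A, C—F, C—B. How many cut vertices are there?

1

Removing C increases the component count from 1 to 2, so C is a cut vertex.
By contrast removing A leaves 1 component; it is not a cut vertex. No other vertex is a cut vertex either.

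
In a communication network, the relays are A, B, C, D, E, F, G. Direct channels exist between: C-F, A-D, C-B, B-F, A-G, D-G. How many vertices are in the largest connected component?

E is isolated — a component by itself.
Starting from B we can reach B, C, F. That is one component of size 3.
Starting from A we can reach A, D, G. That is one component of size 3.
The largest has 3 vertices.

3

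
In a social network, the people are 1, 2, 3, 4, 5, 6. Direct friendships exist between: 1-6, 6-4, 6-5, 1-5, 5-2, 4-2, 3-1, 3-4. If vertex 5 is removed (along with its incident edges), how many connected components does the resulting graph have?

1

With 5 gone, the remaining components are: {1, 2, 3, 4, 6}.
That is 1 component.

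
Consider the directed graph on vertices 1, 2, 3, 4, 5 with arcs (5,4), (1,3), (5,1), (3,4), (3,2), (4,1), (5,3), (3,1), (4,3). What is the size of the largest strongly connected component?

3

{1, 3, 4} are all mutually reachable — one SCC of size 3.
{5} is an SCC by itself.
{2} is an SCC by itself.
The largest has 3 vertices.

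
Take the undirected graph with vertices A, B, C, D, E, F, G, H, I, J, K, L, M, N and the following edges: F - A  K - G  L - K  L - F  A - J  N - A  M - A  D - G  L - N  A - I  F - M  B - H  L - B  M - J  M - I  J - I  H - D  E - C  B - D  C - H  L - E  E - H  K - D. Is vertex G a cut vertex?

Deleting G leaves 1 component (was 1) (its neighbors D, K remain connected to each other), so G is not a cut vertex.

No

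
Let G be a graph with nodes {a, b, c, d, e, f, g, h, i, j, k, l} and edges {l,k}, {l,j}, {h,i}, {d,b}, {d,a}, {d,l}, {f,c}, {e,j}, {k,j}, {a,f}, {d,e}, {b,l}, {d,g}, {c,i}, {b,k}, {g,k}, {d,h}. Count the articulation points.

1

Removing d increases the component count from 1 to 2, so d is a cut vertex.
By contrast removing l leaves 1 component; it is not a cut vertex. No other vertex is a cut vertex either.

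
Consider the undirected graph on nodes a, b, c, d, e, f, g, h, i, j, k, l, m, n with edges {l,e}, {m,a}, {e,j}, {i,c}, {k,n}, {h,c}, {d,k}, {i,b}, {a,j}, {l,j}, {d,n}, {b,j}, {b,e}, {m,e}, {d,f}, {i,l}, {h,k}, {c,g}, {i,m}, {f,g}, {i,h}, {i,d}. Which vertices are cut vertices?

Removing i increases the component count from 1 to 2, so i is a cut vertex.
By contrast removing n leaves 1 component; it is not a cut vertex. No other vertex is a cut vertex either.

i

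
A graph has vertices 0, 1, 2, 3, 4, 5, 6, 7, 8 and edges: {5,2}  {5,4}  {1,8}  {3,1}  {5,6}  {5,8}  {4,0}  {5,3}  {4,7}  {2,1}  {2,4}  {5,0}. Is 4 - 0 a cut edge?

No

After removing 4 - 0, the path 4-5-0 still connects them, so the edge is not a bridge.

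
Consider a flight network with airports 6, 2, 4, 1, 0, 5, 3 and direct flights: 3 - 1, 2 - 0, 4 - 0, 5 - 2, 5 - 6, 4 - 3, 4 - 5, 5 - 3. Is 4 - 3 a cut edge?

After removing 4 - 3, the path 4-5-3 still connects them, so the edge is not a bridge.

No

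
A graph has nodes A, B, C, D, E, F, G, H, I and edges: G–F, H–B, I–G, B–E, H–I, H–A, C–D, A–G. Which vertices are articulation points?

Removing B increases the component count from 2 to 3, so B is a cut vertex.
Removing G increases the component count from 2 to 3, so G is a cut vertex.
Removing H increases the component count from 2 to 3, so H is a cut vertex.
By contrast removing D leaves 2 components; it is not a cut vertex. No other vertex is a cut vertex either.

B, G, H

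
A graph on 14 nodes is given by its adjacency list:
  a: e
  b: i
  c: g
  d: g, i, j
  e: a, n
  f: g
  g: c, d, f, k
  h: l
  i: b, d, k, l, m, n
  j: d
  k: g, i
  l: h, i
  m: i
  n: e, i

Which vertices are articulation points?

d, e, g, i, l, n

Removing d increases the component count from 1 to 2, so d is a cut vertex.
Removing e increases the component count from 1 to 2, so e is a cut vertex.
Removing g increases the component count from 1 to 3, so g is a cut vertex.
Likewise i, l, n are cut vertices.
By contrast removing c leaves 1 component; it is not a cut vertex. No other vertex is a cut vertex either.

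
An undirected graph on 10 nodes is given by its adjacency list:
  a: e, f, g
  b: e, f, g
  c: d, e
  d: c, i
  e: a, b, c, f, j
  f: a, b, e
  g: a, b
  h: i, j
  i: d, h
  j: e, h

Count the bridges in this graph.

0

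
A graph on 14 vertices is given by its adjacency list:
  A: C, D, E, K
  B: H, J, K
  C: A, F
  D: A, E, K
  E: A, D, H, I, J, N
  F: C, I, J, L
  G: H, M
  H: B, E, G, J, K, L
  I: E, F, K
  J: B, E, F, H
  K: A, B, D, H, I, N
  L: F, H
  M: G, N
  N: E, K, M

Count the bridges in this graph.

The edges on the cycle H-E-A-C-F-L-H are not bridges since each lies on that cycle.
Every edge lies on some cycle, so there are no bridges.

0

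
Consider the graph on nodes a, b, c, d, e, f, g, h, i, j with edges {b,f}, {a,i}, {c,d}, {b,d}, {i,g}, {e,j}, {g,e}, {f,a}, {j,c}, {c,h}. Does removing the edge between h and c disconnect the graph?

Removing h - c leaves no path between h and c: the component count goes from 1 to 2. So it is a bridge.

Yes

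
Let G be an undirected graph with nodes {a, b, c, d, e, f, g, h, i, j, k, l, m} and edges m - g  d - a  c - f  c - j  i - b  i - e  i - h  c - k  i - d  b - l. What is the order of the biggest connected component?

Starting from g we can reach g, m. That is one component of size 2.
Starting from c we can reach c, f, j, k. That is one component of size 4.
Starting from a we can reach a, b, d, e, h, i, l. That is one component of size 7.
The largest has 7 vertices.

7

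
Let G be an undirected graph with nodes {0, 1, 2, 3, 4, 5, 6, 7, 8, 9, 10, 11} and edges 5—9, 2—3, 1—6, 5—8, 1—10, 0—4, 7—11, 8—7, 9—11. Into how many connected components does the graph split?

4

Starting from 2 we can reach 2, 3. That is one component of size 2.
Starting from 0 we can reach 0, 4. That is one component of size 2.
Starting from 1 we can reach 1, 6, 10. That is one component of size 3.
Starting from 5 we can reach 5, 7, 8, 9, 11. That is one component of size 5.
Total: 4 components.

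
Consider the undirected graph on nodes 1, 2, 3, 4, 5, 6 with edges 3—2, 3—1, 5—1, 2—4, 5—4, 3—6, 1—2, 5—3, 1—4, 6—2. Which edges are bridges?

none

The edges on the cycle 5-3-6-2-4-5 are not bridges since each lies on that cycle.
Every edge lies on some cycle, so there are no bridges.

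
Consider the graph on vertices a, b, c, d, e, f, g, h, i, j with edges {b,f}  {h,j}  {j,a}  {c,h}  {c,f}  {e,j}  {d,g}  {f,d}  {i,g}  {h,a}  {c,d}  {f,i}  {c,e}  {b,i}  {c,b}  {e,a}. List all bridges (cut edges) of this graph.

none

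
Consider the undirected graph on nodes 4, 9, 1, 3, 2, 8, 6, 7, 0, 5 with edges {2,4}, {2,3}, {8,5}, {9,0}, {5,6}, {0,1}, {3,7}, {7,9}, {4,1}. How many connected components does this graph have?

2

Starting from 5 we can reach 5, 6, 8. That is one component of size 3.
Starting from 0 we can reach 0, 1, 2, 3, 4, 7, 9. That is one component of size 7.
Total: 2 components.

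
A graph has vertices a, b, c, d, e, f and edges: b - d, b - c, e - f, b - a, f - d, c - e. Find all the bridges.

a-b

The edges on the cycle b-c-e-f-d-b are not bridges since each lies on that cycle.
But removing b - a disconnects b from a — this is a bridge.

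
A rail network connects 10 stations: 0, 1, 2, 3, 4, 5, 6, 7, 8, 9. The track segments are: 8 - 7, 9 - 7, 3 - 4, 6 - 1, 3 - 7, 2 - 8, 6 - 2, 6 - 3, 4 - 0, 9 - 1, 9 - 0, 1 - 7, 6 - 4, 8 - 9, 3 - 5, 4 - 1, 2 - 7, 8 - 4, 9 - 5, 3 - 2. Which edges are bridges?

The edges on the cycle 8-9-0-4-8 are not bridges since each lies on that cycle.
Every edge lies on some cycle, so there are no bridges.

none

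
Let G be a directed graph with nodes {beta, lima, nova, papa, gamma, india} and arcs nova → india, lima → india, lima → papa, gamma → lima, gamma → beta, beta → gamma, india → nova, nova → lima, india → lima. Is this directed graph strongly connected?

There is no directed path from lima to beta, so the graph is not strongly connected.

No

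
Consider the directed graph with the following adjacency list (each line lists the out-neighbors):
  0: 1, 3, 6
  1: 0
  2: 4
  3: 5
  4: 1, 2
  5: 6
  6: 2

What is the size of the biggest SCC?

7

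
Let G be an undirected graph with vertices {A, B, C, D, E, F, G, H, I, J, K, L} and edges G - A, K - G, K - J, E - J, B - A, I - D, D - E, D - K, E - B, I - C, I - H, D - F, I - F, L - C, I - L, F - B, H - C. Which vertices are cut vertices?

I

Removing I increases the component count from 1 to 2, so I is a cut vertex.
By contrast removing H leaves 1 component; it is not a cut vertex. No other vertex is a cut vertex either.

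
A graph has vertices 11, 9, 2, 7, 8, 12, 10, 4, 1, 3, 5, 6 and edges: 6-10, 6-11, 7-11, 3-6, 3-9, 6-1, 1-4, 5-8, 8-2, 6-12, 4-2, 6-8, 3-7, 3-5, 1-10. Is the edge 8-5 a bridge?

After removing 8-5, the path 8-6-3-5 still connects them, so the edge is not a bridge.

No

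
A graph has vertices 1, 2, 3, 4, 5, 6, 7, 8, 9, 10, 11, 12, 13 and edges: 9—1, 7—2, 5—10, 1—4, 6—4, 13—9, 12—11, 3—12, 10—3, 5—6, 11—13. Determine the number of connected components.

3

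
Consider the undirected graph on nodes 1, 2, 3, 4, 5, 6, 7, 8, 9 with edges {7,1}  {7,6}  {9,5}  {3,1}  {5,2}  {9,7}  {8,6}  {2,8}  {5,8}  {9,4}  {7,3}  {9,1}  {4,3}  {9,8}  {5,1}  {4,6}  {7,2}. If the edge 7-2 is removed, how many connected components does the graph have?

7 and 2 are still connected via 7-9-5-2, so the component count stays at 1.

1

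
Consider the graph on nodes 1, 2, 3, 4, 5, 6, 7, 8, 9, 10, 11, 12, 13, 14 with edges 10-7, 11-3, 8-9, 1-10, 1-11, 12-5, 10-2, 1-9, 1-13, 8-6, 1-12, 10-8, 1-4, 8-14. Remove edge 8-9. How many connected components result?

1

8 and 9 are still connected via 8-10-1-9, so the component count stays at 1.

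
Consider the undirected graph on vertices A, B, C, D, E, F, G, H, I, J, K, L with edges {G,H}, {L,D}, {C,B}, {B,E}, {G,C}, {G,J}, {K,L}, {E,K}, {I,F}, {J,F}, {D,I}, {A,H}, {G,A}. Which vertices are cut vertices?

Removing G increases the component count from 1 to 2, so G is a cut vertex.
By contrast removing A leaves 1 component; it is not a cut vertex. No other vertex is a cut vertex either.

G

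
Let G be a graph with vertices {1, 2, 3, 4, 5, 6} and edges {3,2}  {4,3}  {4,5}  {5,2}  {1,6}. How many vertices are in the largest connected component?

4

Starting from 1 we can reach 1, 6. That is one component of size 2.
Starting from 2 we can reach 2, 3, 4, 5. That is one component of size 4.
The largest has 4 vertices.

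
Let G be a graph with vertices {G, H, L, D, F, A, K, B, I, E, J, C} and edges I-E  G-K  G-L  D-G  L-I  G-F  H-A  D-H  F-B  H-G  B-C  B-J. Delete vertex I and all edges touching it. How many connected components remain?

2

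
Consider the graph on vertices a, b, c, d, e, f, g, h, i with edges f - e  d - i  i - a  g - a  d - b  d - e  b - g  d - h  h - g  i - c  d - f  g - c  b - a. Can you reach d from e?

Yes

From e we can reach a, b, c, d, e, f, g, h, i, which includes d.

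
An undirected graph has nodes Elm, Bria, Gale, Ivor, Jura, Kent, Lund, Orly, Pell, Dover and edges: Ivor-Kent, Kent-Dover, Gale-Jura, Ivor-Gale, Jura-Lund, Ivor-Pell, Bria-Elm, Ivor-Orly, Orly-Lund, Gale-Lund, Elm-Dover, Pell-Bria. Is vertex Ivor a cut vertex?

Yes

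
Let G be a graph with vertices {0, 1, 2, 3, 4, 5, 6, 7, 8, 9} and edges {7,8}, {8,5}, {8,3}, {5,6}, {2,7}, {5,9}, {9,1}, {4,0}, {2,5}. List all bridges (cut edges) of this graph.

0-4, 1-9, 3-8, 5-6, 5-9

The edges on the cycle 2-7-8-5-2 are not bridges since each lies on that cycle.
But removing 5–9 disconnects 5 from 9; removing 9–1 disconnects 9 from 1; removing 4–0 disconnects 4 from 0; removing 5–6 disconnects 5 from 6 — these are bridges.
In total 5 edges are bridges.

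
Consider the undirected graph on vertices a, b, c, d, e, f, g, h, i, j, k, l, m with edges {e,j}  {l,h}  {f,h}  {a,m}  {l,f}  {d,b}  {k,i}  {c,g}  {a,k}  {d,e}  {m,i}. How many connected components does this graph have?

4

Starting from c we can reach c, g. That is one component of size 2.
Starting from f we can reach f, h, l. That is one component of size 3.
Starting from a we can reach a, i, k, m. That is one component of size 4.
Starting from b we can reach b, d, e, j. That is one component of size 4.
Total: 4 components.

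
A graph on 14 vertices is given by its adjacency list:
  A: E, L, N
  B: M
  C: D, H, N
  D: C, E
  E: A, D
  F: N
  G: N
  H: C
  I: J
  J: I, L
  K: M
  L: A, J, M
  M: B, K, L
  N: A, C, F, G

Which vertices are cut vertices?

Removing A increases the component count from 1 to 2, so A is a cut vertex.
Removing C increases the component count from 1 to 2, so C is a cut vertex.
Removing J increases the component count from 1 to 2, so J is a cut vertex.
Likewise L, M, N are cut vertices.
By contrast removing K leaves 1 component; it is not a cut vertex. No other vertex is a cut vertex either.

A, C, J, L, M, N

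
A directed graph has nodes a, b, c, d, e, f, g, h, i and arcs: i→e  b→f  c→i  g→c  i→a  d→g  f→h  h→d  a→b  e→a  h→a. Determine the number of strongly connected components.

{a, b, c, d, e, f, g, h, i} are all mutually reachable — one SCC of size 9.
That gives 1 strongly connected component.

1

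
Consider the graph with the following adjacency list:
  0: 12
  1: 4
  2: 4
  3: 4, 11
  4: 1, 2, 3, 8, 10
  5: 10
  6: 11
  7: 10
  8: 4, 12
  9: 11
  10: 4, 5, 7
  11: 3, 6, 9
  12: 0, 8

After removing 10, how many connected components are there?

With 10 gone, the remaining components are: {5}; {7}; {0, 1, 2, 3, 4, 6, 8, 9, 11, 12}.
That is 3 components.

3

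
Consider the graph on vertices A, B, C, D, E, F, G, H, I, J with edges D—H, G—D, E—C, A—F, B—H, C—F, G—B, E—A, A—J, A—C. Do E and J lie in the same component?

Yes

From E we can reach A, C, E, F, J, which includes J.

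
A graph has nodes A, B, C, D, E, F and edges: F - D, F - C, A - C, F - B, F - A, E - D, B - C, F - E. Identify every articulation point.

F

Removing F increases the component count from 1 to 2, so F is a cut vertex.
By contrast removing D leaves 1 component; it is not a cut vertex. No other vertex is a cut vertex either.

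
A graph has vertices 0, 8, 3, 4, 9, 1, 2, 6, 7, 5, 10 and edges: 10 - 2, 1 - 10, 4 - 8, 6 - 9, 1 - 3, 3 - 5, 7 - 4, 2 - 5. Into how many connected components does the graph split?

0 is isolated — a component by itself.
Starting from 6 we can reach 6, 9. That is one component of size 2.
Starting from 4 we can reach 4, 7, 8. That is one component of size 3.
Starting from 1 we can reach 1, 2, 3, 5, 10. That is one component of size 5.
Total: 4 components.

4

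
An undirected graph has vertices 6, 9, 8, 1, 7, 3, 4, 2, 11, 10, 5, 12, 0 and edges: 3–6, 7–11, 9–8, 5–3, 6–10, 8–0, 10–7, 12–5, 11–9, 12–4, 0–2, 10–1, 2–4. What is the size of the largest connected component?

13

Starting from 0 we can reach 0, 1, 2, 3, 4, 5, 6, 7, 8, 9, 10, 11, 12. That is one component of size 13.
The largest has 13 vertices.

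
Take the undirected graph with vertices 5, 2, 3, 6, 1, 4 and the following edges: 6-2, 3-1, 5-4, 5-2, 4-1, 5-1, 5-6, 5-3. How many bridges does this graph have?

0

The edges on the cycle 5-6-2-5 are not bridges since each lies on that cycle.
Every edge lies on some cycle, so there are no bridges.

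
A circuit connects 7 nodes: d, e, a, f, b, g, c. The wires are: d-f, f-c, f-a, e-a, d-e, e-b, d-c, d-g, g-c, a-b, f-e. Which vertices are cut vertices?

Removing g, for instance, still leaves 1 component. No single vertex removal increases the component count — the graph has no articulation points.

none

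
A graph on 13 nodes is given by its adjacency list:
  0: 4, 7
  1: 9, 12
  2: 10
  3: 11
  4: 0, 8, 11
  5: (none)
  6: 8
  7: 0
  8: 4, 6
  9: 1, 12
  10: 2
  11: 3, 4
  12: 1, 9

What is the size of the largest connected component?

5 is isolated — a component by itself.
Starting from 2 we can reach 2, 10. That is one component of size 2.
Starting from 1 we can reach 1, 9, 12. That is one component of size 3.
Starting from 0 we can reach 0, 3, 4, 6, 7, 8, 11. That is one component of size 7.
The largest has 7 vertices.

7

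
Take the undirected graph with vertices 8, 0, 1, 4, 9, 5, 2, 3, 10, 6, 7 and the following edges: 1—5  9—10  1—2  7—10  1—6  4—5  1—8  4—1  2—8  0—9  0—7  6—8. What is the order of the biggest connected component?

3 is isolated — a component by itself.
Starting from 0 we can reach 0, 7, 9, 10. That is one component of size 4.
Starting from 1 we can reach 1, 2, 4, 5, 6, 8. That is one component of size 6.
The largest has 6 vertices.

6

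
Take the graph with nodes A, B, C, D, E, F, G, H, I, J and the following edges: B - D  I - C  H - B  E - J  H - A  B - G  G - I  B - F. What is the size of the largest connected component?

8

Starting from E we can reach E, J. That is one component of size 2.
Starting from A we can reach A, B, C, D, F, G, H, I. That is one component of size 8.
The largest has 8 vertices.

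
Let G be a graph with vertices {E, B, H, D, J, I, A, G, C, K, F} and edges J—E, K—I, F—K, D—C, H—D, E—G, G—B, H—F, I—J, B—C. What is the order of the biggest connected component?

A is isolated — a component by itself.
Starting from B we can reach B, C, D, E, F, G, H, I, J, K. That is one component of size 10.
The largest has 10 vertices.

10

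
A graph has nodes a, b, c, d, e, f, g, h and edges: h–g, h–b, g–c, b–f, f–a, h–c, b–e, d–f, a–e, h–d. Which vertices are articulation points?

h

Removing h increases the component count from 1 to 2, so h is a cut vertex.
By contrast removing b leaves 1 component; it is not a cut vertex. No other vertex is a cut vertex either.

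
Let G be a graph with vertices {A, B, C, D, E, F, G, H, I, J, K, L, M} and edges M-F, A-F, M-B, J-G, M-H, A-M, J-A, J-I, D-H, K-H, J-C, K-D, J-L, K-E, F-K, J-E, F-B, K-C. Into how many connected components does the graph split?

1

Starting from A we can reach A, B, C, D, E, F, G, H, I, J, K, L, M. That is one component of size 13.
Total: 1 component.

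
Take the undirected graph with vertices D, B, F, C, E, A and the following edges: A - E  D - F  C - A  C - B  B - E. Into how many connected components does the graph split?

2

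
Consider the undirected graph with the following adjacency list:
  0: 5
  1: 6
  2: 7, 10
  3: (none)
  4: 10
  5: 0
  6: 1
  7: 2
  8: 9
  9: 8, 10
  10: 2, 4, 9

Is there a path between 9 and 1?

No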